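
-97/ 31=-3.13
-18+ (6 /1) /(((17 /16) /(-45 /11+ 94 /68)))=-105846 /3179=-33.30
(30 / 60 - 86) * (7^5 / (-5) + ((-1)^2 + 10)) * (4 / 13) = 5729184 / 65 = 88141.29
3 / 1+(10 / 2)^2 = 28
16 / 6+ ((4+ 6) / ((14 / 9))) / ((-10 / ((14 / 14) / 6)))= 215 / 84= 2.56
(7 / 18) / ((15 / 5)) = 7 / 54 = 0.13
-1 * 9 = -9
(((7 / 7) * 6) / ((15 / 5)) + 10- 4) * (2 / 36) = 4 / 9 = 0.44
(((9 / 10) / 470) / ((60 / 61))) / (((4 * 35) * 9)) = 61 / 39480000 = 0.00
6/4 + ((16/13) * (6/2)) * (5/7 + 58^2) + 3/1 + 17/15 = 33931699/2730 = 12429.19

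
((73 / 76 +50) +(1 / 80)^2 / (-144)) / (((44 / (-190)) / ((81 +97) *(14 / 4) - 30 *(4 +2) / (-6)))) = -582697485193 / 4055040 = -143697.10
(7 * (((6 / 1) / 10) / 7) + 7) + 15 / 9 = 139 / 15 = 9.27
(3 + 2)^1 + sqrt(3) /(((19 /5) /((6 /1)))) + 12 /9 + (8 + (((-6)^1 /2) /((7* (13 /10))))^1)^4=30* sqrt(3) /19 + 713406137107 /205724883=3470.50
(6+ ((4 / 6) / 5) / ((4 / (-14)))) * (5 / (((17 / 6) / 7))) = 1162 / 17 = 68.35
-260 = -260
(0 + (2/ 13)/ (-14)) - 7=-638/ 91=-7.01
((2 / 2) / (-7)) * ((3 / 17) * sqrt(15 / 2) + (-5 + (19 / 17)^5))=4623186 / 9938999 - 3 * sqrt(30) / 238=0.40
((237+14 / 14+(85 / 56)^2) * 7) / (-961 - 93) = -44329 / 27776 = -1.60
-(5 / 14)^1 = -5 / 14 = -0.36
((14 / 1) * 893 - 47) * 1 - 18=12437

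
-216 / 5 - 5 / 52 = -11257 / 260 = -43.30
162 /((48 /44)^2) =1089 /8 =136.12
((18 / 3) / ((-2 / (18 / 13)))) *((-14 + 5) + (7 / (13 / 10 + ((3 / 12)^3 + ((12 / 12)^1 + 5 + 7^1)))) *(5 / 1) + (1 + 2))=97716 / 6617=14.77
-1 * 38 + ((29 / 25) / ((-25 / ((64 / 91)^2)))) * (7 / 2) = -28155642 / 739375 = -38.08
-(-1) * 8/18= 4/9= 0.44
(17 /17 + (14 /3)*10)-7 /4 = 551 /12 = 45.92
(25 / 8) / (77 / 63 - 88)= -225 / 6248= -0.04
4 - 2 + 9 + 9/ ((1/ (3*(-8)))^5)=-71663605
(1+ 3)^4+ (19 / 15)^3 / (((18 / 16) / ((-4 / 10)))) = 38770256 / 151875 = 255.28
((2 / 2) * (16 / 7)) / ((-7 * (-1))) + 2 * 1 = 114 / 49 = 2.33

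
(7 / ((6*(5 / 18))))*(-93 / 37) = -1953 / 185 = -10.56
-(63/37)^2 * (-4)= 15876/1369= 11.60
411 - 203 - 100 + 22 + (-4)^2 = 146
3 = 3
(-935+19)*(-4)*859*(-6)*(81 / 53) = -1529624736 / 53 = -28860844.08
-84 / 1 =-84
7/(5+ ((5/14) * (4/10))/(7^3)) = 16807/12006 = 1.40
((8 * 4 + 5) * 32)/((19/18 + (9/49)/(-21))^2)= 45132038784/41770369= 1080.48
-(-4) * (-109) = -436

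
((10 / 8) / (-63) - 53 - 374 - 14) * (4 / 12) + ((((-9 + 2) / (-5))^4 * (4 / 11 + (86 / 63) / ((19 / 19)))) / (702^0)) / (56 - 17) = -3307121261 / 22522500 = -146.84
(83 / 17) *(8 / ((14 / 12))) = 3984 / 119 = 33.48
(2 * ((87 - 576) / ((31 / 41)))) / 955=-40098 / 29605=-1.35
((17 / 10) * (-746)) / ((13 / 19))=-120479 / 65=-1853.52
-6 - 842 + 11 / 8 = -6773 / 8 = -846.62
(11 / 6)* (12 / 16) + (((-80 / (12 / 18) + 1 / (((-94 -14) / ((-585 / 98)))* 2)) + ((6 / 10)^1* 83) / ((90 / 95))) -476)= -542.03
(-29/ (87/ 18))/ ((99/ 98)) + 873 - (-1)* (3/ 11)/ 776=22203697/ 25608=867.06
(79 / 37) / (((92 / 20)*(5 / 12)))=948 / 851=1.11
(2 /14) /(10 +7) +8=8.01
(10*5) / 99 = 50 / 99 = 0.51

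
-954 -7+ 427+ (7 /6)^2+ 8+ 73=-16259 /36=-451.64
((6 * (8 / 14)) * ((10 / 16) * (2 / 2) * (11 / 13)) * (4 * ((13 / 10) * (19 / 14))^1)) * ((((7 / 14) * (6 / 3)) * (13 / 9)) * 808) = 2195336 / 147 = 14934.26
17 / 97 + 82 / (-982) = 4370 / 47627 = 0.09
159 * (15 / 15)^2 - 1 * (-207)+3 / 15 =1831 / 5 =366.20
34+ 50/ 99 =3416/ 99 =34.51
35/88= 0.40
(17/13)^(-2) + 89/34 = 1851/578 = 3.20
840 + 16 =856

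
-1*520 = -520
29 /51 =0.57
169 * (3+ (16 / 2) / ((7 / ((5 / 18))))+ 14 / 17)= 749515 / 1071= 699.83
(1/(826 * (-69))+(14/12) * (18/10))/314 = 149608/22370145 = 0.01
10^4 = 10000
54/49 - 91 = -89.90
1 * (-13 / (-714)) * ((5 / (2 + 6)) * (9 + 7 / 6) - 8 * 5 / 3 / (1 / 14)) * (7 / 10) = -7501 / 3264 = -2.30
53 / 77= 0.69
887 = 887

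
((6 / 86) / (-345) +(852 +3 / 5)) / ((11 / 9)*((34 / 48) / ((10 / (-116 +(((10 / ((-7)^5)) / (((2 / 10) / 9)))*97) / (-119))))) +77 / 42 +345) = 107140461435504 / 42322456445149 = 2.53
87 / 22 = 3.95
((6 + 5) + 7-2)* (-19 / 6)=-152 / 3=-50.67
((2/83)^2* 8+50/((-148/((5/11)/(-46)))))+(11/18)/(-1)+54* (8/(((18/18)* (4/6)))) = 1502974207271/2321565444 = 647.40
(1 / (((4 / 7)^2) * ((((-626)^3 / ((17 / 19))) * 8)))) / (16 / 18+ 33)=-7497 / 181964391541760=-0.00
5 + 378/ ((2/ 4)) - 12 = 749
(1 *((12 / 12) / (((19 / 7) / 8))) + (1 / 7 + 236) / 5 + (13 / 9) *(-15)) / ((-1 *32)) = -14219 / 15960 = -0.89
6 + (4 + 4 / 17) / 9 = 110 / 17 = 6.47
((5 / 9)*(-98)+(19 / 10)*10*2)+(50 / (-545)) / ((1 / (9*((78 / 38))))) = -338098 / 18639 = -18.14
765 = 765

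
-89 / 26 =-3.42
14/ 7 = 2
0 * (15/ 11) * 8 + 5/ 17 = 5/ 17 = 0.29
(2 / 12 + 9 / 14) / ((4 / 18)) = 3.64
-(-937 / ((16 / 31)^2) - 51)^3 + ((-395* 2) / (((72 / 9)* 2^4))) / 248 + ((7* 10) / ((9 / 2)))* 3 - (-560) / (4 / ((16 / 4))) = 70896884446600089461 / 1560281088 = 45438533474.42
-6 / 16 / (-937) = 3 / 7496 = 0.00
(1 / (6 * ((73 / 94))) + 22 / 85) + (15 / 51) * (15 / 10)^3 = 218329 / 148920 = 1.47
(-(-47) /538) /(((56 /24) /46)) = 3243 /1883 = 1.72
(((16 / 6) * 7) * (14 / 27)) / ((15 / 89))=69776 / 1215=57.43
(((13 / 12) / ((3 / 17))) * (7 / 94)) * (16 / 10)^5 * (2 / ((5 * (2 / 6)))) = 12673024 / 2203125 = 5.75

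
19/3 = 6.33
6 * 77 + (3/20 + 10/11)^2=22415089/48400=463.12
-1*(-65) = 65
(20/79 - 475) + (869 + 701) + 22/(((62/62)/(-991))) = -1635833/79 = -20706.75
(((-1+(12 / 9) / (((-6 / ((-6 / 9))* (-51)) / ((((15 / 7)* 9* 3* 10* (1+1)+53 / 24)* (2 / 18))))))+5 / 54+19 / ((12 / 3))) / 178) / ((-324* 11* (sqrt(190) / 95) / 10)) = -18053215* sqrt(190) / 660409684704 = -0.00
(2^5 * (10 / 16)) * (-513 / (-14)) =5130 / 7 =732.86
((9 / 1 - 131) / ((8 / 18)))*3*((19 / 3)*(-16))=83448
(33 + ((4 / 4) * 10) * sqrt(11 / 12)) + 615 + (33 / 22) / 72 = 5 * sqrt(33) / 3 + 31105 / 48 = 657.60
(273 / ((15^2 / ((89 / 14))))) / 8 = 1157 / 1200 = 0.96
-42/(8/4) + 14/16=-20.12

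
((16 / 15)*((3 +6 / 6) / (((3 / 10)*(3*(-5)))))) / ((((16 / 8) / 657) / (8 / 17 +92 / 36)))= -2163136 / 2295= -942.54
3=3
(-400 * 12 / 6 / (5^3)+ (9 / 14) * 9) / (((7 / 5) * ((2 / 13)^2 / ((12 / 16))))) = -21801 / 1568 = -13.90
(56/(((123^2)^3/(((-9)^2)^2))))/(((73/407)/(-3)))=-615384/346757609593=-0.00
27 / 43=0.63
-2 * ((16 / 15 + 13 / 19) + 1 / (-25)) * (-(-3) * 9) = -43884 / 475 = -92.39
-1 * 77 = -77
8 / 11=0.73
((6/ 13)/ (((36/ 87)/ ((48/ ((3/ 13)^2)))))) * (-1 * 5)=-15080/ 3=-5026.67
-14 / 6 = -7 / 3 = -2.33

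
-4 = -4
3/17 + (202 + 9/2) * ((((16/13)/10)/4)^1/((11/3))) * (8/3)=58313/12155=4.80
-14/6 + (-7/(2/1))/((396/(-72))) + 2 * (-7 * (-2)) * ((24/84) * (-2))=-584/33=-17.70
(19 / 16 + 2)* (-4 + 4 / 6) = -85 / 8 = -10.62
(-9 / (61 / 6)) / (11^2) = -54 / 7381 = -0.01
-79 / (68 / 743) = -58697 / 68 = -863.19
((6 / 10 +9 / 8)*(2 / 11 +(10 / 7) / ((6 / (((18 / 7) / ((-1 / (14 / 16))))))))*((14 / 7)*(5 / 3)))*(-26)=32591 / 616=52.91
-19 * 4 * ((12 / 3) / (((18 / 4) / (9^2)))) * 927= -5072544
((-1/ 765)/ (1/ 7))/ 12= -7/ 9180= -0.00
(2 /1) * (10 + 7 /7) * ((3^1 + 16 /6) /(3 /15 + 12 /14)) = 13090 /111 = 117.93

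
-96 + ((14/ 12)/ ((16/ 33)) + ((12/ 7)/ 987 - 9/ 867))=-1993557261/ 21298144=-93.60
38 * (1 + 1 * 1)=76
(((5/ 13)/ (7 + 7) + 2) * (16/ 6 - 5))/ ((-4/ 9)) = 1107/ 104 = 10.64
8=8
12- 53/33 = 343/33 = 10.39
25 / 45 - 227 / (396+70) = 287 / 4194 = 0.07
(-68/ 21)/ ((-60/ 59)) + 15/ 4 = 8737/ 1260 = 6.93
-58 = -58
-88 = -88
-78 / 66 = -13 / 11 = -1.18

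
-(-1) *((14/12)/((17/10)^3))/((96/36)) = 875/9826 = 0.09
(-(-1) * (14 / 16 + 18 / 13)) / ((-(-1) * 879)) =235 / 91416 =0.00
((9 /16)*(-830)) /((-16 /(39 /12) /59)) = 2864745 /512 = 5595.21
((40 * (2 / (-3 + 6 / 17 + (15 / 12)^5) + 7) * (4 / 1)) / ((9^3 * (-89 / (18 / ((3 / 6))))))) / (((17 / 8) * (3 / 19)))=-1636852736 / 518031531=-3.16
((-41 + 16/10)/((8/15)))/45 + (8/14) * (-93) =-46019/840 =-54.78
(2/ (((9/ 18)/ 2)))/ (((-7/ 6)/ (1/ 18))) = -8/ 21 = -0.38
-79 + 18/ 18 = -78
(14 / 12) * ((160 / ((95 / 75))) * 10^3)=2800000 / 19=147368.42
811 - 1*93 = 718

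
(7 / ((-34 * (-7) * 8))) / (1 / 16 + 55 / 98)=49 / 8313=0.01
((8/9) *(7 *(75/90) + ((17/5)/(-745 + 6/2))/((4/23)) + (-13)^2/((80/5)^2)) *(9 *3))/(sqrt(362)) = 9213349 *sqrt(362)/21488320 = 8.16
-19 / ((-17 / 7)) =133 / 17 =7.82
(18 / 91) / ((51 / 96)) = 576 / 1547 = 0.37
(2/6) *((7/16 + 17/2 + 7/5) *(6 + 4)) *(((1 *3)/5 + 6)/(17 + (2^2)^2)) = 6.89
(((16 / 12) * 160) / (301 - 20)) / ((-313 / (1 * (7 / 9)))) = -4480 / 2374731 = -0.00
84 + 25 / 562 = 47233 / 562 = 84.04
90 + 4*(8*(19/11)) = 1598/11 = 145.27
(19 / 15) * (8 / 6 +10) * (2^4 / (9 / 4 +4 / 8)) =41344 / 495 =83.52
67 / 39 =1.72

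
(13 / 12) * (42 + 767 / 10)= 15431 / 120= 128.59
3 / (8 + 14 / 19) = 57 / 166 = 0.34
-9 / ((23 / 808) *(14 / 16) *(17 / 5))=-290880 / 2737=-106.28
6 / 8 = 3 / 4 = 0.75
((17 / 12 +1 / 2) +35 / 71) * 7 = 14371 / 852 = 16.87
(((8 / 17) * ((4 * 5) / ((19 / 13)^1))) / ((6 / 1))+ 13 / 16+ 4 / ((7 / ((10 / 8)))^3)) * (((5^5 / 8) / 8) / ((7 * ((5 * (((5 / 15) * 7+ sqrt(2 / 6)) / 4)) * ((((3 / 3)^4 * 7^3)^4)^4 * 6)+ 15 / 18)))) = 5179338456970620989568199307580692404948614833125 / 234587480851548142708387248260132443325531184631748326534805815858870060252669732458295328 - 616331106916239779802248980493924246438818125 * sqrt(3) / 195408147314908906879123072269997870325307109230944045426743703339333661185064333576256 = 0.00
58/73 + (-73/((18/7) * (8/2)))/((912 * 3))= 11388233/14380416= 0.79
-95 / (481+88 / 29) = -2755 / 14037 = -0.20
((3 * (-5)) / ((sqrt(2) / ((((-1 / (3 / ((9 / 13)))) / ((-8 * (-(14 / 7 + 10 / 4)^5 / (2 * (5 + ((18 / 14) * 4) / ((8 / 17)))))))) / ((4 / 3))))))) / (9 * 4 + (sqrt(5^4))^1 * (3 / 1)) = 1115 * sqrt(2) / 44181774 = 0.00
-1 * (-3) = 3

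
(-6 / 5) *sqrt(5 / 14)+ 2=1.28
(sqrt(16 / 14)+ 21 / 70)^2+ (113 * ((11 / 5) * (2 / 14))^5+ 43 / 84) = 6 * sqrt(14) / 35+ 329510789 / 157565625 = 2.73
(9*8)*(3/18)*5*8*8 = 3840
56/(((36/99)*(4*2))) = 19.25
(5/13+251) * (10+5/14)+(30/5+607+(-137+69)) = 286525/91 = 3148.63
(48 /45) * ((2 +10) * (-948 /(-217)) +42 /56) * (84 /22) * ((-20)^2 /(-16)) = -5414.08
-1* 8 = -8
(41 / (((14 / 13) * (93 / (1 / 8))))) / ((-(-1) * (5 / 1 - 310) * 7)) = -533 / 22238160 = -0.00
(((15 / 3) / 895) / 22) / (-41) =-0.00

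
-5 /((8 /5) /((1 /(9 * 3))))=-25 /216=-0.12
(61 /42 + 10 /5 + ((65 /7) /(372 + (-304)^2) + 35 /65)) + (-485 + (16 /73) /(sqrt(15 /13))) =-12184500079 /25331124 + 16 * sqrt(195) /1095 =-480.81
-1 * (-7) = 7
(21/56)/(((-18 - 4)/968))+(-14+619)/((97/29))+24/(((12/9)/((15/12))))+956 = 110859/97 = 1142.88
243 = 243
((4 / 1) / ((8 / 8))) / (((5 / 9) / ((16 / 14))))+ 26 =34.23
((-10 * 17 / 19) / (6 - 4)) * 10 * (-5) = 4250 / 19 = 223.68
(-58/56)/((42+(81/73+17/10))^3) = -2820373250/245007570090017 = -0.00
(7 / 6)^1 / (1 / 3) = 7 / 2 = 3.50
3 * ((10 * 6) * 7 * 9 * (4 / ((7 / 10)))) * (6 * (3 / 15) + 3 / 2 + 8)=693360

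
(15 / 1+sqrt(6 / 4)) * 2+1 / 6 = sqrt(6)+181 / 6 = 32.62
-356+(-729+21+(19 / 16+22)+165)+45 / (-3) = -890.81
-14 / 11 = -1.27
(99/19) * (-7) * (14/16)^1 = -31.91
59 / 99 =0.60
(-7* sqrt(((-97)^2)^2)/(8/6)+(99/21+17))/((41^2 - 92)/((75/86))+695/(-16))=-414754500/14940373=-27.76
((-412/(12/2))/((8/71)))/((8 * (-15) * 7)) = 7313/10080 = 0.73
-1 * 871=-871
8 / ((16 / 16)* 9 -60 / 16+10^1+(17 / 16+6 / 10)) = 640 / 1353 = 0.47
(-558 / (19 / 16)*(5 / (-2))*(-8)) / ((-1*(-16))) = -11160 / 19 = -587.37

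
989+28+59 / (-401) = 407758 / 401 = 1016.85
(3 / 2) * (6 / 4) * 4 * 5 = 45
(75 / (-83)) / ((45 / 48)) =-80 / 83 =-0.96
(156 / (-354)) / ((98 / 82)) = -1066 / 2891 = -0.37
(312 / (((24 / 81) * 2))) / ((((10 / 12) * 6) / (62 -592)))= -55809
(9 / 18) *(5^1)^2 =25 / 2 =12.50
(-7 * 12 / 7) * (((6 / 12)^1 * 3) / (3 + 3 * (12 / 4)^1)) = -3 / 2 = -1.50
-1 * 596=-596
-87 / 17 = -5.12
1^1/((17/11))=11/17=0.65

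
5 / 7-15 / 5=-16 / 7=-2.29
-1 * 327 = -327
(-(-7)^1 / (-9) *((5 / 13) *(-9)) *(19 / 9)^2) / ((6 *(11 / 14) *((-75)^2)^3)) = 17689 / 1236915087890625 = 0.00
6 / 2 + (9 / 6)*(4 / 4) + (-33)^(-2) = 9803 / 2178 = 4.50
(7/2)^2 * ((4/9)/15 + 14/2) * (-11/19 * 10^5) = -2557555000/513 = -4985487.33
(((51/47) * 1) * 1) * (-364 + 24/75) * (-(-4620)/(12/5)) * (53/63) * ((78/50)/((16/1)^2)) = -292860139/75200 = -3894.42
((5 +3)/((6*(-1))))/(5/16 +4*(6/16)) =-64/87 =-0.74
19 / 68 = 0.28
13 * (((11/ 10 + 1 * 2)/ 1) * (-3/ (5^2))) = -1209/ 250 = -4.84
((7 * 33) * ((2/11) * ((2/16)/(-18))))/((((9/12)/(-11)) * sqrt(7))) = 11 * sqrt(7)/18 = 1.62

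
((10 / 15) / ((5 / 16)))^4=1048576 / 50625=20.71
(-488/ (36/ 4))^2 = 238144/ 81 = 2940.05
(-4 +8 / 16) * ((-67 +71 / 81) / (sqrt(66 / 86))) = 18746 * sqrt(1419) / 2673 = 264.18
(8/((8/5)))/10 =1/2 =0.50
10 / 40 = 1 / 4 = 0.25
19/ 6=3.17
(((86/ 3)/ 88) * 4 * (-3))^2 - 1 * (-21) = 4390/ 121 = 36.28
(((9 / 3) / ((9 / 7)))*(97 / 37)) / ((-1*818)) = -679 / 90798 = -0.01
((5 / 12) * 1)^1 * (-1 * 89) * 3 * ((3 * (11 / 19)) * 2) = -14685 / 38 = -386.45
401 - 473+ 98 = 26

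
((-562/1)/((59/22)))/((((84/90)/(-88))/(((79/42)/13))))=107443160/37583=2858.82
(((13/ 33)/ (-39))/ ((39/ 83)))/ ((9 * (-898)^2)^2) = -83/ 203371535271103056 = -0.00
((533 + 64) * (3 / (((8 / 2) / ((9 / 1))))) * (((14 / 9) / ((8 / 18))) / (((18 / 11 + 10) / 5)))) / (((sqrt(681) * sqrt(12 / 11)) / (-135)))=-279261675 * sqrt(2497) / 464896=-30016.83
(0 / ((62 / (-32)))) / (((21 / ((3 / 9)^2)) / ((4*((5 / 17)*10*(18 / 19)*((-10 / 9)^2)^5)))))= 0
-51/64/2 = -51/128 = -0.40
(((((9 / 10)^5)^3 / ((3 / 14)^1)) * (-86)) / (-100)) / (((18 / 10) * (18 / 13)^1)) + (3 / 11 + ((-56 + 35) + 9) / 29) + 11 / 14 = 21798378254099774947 / 22330000000000000000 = 0.98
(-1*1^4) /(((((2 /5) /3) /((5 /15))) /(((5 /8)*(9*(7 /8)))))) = -1575 /128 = -12.30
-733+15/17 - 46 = -13228/17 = -778.12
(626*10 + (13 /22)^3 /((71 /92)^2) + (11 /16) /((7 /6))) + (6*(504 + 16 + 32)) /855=223621856217773 /35694917720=6264.81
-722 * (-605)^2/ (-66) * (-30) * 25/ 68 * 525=-788305546875/ 34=-23185457261.03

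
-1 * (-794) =794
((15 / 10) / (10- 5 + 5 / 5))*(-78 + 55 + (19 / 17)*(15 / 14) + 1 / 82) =-106315 / 19516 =-5.45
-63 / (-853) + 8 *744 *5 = 25385343 / 853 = 29760.07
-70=-70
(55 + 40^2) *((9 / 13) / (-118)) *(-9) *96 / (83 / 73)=469728720 / 63661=7378.59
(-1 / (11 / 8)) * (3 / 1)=-24 / 11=-2.18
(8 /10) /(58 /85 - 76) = -34 /3201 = -0.01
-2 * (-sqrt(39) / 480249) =2 * sqrt(39) / 480249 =0.00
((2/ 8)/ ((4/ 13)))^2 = 169/ 256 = 0.66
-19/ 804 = -0.02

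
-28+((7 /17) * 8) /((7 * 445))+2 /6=-627871 /22695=-27.67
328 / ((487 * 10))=164 / 2435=0.07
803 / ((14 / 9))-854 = -4729 / 14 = -337.79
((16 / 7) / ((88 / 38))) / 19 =4 / 77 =0.05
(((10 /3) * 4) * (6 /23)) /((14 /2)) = 80 /161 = 0.50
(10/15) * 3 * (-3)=-6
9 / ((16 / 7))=3.94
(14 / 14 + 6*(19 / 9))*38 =519.33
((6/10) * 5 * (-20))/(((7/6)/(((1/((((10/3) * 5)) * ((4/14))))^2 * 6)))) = -1701/125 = -13.61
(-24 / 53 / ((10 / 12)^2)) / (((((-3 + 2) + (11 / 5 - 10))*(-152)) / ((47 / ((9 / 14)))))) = -1974 / 55385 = -0.04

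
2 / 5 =0.40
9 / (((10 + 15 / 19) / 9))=1539 / 205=7.51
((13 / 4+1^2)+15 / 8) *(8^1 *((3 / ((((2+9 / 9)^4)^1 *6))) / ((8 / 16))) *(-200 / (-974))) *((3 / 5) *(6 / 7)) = 280 / 4383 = 0.06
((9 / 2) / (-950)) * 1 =-9 / 1900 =-0.00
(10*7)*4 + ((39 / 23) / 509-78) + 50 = 2950203 / 11707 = 252.00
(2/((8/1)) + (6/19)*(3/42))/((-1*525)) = -29/55860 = -0.00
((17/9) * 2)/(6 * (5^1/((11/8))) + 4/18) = 0.17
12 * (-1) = -12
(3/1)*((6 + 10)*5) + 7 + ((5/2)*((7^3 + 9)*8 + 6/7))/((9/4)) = 212741/63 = 3376.84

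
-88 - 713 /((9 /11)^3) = -1013155 /729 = -1389.79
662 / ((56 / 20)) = 1655 / 7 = 236.43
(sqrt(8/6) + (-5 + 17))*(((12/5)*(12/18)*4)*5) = 64*sqrt(3)/3 + 384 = 420.95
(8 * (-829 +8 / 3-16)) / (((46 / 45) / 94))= -14252280 / 23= -619664.35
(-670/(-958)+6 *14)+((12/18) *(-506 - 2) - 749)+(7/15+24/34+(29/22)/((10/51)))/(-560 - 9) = -204475913337/203868148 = -1002.98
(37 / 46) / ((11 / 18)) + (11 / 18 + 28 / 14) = 17885 / 4554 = 3.93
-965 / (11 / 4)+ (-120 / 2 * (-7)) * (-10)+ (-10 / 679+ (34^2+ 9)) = -25289465 / 7469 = -3385.92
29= 29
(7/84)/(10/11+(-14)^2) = 0.00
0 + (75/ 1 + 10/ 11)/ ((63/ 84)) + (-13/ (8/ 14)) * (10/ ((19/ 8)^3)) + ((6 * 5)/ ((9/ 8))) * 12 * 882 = 63903242500/ 226347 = 282324.23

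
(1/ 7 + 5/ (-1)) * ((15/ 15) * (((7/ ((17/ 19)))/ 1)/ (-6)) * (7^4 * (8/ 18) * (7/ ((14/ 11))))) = 1003618/ 27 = 37171.04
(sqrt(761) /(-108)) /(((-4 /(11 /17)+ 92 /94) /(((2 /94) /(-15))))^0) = -sqrt(761) /108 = -0.26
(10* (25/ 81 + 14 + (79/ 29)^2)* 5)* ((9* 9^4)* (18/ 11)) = 971185464000/ 9251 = 104981673.76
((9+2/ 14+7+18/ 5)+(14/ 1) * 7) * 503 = 2072863/ 35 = 59224.66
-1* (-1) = 1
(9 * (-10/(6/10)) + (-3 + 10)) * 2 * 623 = -178178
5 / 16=0.31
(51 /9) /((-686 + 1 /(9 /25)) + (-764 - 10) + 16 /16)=-51 /13106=-0.00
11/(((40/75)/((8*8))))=1320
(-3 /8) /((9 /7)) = -7 /24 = -0.29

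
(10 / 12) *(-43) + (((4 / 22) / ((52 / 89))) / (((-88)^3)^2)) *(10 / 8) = -35.83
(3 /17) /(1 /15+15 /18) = 0.20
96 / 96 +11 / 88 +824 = 6601 / 8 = 825.12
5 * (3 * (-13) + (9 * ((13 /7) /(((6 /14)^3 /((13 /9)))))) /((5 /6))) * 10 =148070 /9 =16452.22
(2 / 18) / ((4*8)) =1 / 288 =0.00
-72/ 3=-24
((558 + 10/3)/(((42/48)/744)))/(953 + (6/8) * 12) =1670528/3367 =496.15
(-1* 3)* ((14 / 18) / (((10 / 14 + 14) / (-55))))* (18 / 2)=8085 / 103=78.50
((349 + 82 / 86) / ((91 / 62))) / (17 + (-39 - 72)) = -466488 / 183911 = -2.54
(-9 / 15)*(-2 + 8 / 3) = -2 / 5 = -0.40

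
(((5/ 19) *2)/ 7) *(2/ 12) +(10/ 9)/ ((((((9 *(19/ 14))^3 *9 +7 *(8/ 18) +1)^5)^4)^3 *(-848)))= 755401924189817654658648886232963432260633341343516236723945185265906216049750819950591004144158396127404221318599460523967999033905612719313428646413073090289921570870101894271902630314561273437083766455129138018600938974551278315239829217409703405647125070895482250258244612774945640775981974504390729969652722129339336883529294953686036662861303720209707639086384887487819165905146505844189187290812299886310056036031156179479465518926256169289556639691564409440112851427926853723089082390011205179145533943478161305/ 60281073550347448841760181121390481894398540639212595690570825784219316040770115432057162130703840010966856861224236949812646322905667895001211605983763232605135741355434131162897829899101989620279284563119305213884354930169192009556138371549294331770641379038625655757444545492985152335434434122484011067315385604763678595516390907654894317645981427033968154442077152338035706361591448919889316540726276999060072333163206981633044643704418962348172242470859413502756951165188023253647154443016690037062547678172217308747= 0.01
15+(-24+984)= 975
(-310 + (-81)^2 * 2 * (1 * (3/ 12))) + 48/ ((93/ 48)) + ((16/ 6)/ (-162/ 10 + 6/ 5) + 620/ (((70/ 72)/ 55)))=743495033/ 19530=38069.38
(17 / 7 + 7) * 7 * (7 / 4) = 231 / 2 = 115.50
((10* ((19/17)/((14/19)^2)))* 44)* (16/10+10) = 10506.70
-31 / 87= -0.36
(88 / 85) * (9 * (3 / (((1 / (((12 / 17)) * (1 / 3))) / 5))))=9504 / 289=32.89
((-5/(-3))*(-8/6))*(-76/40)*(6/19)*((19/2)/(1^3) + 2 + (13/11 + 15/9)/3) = 4930/297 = 16.60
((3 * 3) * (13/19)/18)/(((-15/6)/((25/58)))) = -65/1102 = -0.06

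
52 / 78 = 2 / 3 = 0.67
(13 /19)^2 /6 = 169 /2166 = 0.08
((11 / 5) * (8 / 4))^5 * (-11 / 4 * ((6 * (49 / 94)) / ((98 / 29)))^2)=-26817890418 / 6903125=-3884.89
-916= -916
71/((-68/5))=-355/68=-5.22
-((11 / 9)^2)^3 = -1771561 / 531441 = -3.33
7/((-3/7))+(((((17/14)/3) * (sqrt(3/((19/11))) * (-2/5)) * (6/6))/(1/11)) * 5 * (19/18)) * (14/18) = -49/3 - 187 * sqrt(627)/486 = -25.97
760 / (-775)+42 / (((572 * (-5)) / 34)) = -32803 / 22165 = -1.48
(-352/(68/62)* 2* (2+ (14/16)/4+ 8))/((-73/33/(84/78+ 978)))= 46835616168/16133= 2903094.04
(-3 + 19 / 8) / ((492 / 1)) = -5 / 3936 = -0.00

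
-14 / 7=-2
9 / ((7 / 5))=6.43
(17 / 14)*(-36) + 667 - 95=3698 / 7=528.29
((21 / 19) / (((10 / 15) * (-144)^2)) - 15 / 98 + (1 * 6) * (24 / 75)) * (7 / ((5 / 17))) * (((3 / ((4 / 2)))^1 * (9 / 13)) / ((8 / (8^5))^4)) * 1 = 2656766116987536408576 / 216125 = 12292729286234986.27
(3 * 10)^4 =810000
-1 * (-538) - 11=527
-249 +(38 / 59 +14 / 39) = -570641 / 2301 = -248.00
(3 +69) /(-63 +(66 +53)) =1.29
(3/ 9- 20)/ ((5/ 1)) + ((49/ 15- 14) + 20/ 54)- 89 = -2789/ 27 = -103.30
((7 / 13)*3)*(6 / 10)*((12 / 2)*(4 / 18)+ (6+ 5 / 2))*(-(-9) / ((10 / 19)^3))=76484709 / 130000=588.34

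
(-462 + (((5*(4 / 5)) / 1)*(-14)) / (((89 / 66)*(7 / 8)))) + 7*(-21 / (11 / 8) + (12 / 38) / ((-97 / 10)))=-1112525298 / 1804297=-616.60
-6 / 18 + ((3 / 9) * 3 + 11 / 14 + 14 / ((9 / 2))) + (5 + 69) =9899 / 126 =78.56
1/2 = 0.50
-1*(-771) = 771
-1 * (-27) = 27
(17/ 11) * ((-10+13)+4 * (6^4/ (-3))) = -29325/ 11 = -2665.91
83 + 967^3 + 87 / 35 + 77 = 31648092892 / 35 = 904231225.49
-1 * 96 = -96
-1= -1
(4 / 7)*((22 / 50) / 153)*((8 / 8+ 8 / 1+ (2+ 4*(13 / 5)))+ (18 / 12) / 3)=1606 / 44625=0.04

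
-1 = -1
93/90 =31/30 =1.03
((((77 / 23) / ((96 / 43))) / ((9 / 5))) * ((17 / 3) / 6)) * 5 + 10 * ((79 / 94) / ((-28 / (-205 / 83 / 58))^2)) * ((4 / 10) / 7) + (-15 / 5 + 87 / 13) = 3312194347729051457 / 434311765381795392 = 7.63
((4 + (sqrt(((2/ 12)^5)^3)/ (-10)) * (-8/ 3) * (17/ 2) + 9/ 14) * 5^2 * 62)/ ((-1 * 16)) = -449.78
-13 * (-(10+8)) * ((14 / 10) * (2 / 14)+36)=42354 / 5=8470.80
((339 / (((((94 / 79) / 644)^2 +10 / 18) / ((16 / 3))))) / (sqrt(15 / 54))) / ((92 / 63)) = 21631211236656*sqrt(10) / 16177395505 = 4228.36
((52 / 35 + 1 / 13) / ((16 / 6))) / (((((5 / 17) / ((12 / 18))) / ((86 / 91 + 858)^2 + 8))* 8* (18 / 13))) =1025662050549 / 11593400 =88469.48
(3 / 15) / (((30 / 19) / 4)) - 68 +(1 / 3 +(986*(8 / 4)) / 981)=-1597799 / 24525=-65.15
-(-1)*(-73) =-73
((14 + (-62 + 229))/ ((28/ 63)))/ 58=1629/ 232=7.02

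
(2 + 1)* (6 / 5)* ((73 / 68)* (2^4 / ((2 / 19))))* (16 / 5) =798912 / 425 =1879.79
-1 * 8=-8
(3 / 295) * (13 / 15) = 13 / 1475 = 0.01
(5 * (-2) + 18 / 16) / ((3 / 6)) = -71 / 4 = -17.75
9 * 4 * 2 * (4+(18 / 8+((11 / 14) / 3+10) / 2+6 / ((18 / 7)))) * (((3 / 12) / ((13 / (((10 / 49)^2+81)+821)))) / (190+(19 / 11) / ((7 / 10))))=3430630368 / 38548055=89.00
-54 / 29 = -1.86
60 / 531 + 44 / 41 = 8608 / 7257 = 1.19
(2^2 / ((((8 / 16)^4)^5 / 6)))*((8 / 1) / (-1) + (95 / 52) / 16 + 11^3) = 432864362496 / 13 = 33297258653.54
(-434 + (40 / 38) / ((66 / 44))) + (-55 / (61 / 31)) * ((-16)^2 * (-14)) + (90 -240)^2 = 425036962 / 3477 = 122242.44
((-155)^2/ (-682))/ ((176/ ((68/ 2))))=-13175/ 1936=-6.81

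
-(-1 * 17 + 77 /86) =1385 /86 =16.10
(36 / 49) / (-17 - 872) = -36 / 43561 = -0.00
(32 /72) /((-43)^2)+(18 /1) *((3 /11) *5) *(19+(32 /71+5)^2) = 1103264574164 /922760091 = 1195.61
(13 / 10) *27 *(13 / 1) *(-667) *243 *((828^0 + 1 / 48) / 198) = -1342192761 / 3520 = -381304.76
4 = 4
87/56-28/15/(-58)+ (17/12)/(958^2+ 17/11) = 18570304639/11710688360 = 1.59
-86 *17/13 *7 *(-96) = 982464/13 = 75574.15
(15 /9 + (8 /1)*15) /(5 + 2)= 365 /21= 17.38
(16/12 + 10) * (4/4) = 34/3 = 11.33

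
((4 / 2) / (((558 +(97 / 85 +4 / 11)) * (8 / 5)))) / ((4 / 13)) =60775 / 8370192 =0.01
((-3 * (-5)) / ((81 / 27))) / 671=5 / 671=0.01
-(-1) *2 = 2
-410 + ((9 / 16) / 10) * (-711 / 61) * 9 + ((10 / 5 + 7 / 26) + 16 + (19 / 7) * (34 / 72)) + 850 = 3626226131 / 7993440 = 453.65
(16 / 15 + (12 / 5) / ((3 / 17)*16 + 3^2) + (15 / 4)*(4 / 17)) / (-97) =-36767 / 1657245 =-0.02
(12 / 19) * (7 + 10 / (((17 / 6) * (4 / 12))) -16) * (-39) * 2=-25272 / 323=-78.24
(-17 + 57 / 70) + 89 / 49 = -7041 / 490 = -14.37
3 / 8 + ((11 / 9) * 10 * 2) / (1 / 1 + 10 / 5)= 1841 / 216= 8.52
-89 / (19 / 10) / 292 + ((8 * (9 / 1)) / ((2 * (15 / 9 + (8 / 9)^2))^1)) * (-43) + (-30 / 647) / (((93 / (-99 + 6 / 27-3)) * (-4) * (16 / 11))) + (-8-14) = -259985114432563 / 398591477352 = -652.26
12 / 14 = 6 / 7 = 0.86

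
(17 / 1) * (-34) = -578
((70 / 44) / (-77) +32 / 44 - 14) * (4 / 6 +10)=-51472 / 363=-141.80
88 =88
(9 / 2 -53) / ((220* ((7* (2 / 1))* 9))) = -97 / 55440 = -0.00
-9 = -9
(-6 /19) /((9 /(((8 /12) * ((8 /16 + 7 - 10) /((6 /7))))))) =35 /513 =0.07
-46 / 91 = -0.51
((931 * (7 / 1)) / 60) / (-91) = -931 / 780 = -1.19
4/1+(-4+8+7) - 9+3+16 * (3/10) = 69/5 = 13.80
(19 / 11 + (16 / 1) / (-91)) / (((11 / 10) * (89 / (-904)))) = -14039120 / 979979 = -14.33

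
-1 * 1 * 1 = -1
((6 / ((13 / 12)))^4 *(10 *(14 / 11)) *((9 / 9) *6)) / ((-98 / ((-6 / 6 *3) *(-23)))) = -111257763840 / 2199197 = -50590.18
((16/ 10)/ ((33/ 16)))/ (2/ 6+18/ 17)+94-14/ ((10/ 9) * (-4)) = 1526187/ 15620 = 97.71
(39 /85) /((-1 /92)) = -42.21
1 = 1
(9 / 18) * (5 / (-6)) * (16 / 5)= -4 / 3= -1.33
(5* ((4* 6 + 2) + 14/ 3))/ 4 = 115/ 3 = 38.33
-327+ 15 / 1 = -312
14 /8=7 /4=1.75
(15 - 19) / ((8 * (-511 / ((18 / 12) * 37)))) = 111 / 2044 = 0.05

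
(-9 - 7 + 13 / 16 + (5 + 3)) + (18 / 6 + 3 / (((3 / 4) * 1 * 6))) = -169 / 48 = -3.52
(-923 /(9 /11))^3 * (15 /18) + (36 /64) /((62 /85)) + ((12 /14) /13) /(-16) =-236198008432462919 /197424864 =-1196394434.05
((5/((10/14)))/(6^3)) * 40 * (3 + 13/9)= 1400/243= 5.76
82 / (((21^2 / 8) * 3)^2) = 5248 / 1750329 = 0.00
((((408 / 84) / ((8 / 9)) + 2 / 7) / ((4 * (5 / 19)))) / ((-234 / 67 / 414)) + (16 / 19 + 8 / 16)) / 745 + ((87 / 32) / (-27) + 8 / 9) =-20974229 / 264981600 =-0.08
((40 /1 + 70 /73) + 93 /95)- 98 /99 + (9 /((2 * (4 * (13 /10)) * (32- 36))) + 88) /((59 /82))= 686479616351 /4212762840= 162.95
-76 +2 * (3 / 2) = -73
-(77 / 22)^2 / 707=-7 / 404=-0.02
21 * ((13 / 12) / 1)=91 / 4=22.75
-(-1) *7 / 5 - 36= -173 / 5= -34.60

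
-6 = -6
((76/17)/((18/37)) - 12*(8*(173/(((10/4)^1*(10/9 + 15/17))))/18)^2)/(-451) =1013078786674/160475101875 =6.31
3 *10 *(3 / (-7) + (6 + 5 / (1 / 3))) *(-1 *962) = -4155840 / 7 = -593691.43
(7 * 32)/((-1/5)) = -1120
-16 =-16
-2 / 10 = -1 / 5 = -0.20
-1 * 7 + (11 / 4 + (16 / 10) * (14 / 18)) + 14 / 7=-181 / 180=-1.01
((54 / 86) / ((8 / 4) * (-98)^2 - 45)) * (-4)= -108 / 824009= -0.00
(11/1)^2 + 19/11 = 1350/11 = 122.73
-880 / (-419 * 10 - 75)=176 / 853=0.21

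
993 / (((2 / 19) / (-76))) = -716946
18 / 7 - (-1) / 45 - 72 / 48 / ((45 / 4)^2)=12199 / 4725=2.58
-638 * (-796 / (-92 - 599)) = -507848 / 691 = -734.95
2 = 2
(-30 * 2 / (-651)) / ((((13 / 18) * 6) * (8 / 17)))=255 / 5642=0.05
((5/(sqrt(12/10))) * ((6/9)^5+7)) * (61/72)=528565 * sqrt(30)/104976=27.58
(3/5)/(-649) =-3/3245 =-0.00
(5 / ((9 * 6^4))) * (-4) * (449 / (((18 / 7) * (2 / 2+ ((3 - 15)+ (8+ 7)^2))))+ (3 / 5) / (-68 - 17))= -1324219 / 954756720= -0.00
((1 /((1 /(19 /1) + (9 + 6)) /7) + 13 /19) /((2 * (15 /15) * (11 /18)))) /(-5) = -11241 /59774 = -0.19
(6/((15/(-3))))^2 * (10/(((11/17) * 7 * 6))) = 204/385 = 0.53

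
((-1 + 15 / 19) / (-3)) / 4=1 / 57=0.02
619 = 619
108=108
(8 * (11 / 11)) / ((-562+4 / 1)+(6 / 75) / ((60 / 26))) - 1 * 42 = -8790954 / 209237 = -42.01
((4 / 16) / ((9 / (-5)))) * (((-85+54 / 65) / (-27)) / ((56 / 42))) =-5471 / 16848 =-0.32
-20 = -20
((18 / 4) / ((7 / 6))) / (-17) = -27 / 119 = -0.23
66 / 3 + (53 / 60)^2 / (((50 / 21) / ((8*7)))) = 302641 / 7500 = 40.35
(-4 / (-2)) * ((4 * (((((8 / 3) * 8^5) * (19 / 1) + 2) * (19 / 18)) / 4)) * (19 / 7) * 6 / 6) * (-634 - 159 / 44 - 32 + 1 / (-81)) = -2145562865456257 / 336798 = -6370473890.75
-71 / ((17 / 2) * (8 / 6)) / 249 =-71 / 2822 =-0.03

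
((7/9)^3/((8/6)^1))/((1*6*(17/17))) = 343/5832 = 0.06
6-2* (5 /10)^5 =95 /16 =5.94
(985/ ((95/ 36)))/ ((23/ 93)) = 659556/ 437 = 1509.28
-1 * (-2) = 2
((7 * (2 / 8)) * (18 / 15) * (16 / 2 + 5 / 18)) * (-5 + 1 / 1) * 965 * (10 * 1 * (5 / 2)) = -1677491.67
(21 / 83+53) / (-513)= -4420 / 42579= -0.10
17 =17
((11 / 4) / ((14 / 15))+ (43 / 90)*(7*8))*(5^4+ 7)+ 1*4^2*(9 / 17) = 100567567 / 5355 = 18780.12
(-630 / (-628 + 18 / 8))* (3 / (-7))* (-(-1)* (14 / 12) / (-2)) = 630 / 2503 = 0.25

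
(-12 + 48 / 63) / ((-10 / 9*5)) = 354 / 175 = 2.02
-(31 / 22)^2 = -961 / 484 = -1.99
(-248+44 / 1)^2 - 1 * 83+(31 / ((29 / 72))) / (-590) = 355313699 / 8555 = 41532.87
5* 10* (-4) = -200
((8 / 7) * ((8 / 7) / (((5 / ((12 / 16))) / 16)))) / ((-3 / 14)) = -512 / 35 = -14.63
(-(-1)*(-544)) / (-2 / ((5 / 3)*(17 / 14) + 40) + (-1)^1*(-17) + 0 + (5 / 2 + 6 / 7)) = -26.79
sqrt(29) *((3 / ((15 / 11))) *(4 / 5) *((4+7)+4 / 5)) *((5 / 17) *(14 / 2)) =18172 *sqrt(29) / 425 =230.26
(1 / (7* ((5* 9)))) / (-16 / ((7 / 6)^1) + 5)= -0.00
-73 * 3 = -219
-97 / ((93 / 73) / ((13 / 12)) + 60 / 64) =-1472848 / 32091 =-45.90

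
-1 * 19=-19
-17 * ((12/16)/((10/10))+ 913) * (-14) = 434945/2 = 217472.50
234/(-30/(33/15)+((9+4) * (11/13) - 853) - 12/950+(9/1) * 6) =-611325/2094308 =-0.29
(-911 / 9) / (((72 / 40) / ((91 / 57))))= -414505 / 4617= -89.78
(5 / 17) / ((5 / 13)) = 13 / 17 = 0.76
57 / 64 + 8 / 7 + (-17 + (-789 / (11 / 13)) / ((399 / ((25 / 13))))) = -1822145 / 93632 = -19.46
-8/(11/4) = -32/11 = -2.91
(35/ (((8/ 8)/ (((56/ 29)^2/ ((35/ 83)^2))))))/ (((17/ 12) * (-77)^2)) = 5290752/ 60547795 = 0.09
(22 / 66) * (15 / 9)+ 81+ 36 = 1058 / 9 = 117.56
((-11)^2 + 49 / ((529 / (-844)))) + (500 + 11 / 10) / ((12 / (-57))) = -49459441 / 21160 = -2337.40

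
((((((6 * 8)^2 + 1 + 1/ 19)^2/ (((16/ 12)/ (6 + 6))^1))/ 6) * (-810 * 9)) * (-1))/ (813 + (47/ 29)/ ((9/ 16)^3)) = 88683577334649072/ 1254846469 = 70672850.84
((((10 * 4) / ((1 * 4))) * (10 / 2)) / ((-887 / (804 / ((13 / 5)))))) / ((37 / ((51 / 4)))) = -2562750 / 426647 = -6.01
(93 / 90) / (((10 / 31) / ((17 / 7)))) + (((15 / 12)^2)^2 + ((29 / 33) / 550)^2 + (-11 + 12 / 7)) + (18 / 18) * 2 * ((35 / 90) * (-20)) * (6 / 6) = -2157688082257 / 147581280000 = -14.62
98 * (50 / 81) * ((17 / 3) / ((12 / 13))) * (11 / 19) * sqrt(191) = 2977975 * sqrt(191) / 13851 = 2971.37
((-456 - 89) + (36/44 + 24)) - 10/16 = -520.81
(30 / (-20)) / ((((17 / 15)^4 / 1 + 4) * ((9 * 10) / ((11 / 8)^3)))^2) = -6726395671875 / 171563836906668032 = -0.00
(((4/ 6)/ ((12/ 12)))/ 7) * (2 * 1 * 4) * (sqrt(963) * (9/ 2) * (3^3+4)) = 2232 * sqrt(107)/ 7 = 3298.28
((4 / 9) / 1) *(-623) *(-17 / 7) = 672.44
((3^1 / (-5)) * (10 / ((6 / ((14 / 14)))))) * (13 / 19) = -13 / 19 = -0.68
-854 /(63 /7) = -854 /9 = -94.89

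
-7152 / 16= -447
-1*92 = -92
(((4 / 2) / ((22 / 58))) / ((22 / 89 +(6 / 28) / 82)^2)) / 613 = 605468819872 / 4392548856047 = 0.14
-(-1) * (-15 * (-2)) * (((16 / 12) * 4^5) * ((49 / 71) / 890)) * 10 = 2007040 / 6319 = 317.62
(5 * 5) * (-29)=-725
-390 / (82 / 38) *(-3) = 22230 / 41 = 542.20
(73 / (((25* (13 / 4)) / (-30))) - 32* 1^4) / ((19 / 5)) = -3832 / 247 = -15.51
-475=-475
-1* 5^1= -5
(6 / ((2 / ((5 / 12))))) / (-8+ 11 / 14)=-35 / 202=-0.17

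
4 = 4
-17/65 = -0.26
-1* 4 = -4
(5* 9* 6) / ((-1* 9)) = -30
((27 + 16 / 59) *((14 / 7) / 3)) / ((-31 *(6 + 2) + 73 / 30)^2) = 965400 / 3202088651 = 0.00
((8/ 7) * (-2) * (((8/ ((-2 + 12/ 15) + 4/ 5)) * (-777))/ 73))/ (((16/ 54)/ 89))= -10669320/ 73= -146155.07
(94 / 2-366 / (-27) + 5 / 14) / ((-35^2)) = -307 / 6174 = -0.05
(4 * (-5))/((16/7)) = -35/4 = -8.75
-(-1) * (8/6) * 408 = 544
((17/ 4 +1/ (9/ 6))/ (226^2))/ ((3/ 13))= 767/ 1838736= 0.00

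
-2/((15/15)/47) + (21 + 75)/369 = -11530/123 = -93.74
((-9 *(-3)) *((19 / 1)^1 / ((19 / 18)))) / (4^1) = 243 / 2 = 121.50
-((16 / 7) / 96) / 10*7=-1 / 60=-0.02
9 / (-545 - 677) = -9 / 1222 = -0.01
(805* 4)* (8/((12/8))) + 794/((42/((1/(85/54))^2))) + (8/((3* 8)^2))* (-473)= 62538837673/3641400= 17174.39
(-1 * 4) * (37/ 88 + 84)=-7429/ 22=-337.68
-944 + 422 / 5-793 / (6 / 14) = -40649 / 15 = -2709.93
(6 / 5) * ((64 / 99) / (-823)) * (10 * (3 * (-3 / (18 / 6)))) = 256 / 9053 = 0.03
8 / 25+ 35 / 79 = 1507 / 1975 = 0.76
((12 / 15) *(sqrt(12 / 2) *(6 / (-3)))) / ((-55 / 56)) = 448 *sqrt(6) / 275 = 3.99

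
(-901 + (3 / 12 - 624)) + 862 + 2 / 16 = -5301 / 8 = -662.62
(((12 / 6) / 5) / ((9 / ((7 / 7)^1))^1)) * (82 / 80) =41 / 900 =0.05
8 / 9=0.89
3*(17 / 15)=17 / 5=3.40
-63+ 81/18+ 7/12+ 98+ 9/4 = 127/3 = 42.33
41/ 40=1.02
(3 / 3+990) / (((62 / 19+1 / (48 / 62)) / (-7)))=-3163272 / 2077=-1523.00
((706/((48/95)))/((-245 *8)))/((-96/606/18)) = 2032221/25088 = 81.00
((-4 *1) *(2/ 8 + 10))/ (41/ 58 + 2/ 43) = -102254/ 1879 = -54.42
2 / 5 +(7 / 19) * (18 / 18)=73 / 95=0.77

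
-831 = -831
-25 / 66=-0.38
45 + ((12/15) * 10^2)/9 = 485/9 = 53.89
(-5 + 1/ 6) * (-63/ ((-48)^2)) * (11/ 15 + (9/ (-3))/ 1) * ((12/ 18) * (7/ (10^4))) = -24157/ 172800000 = -0.00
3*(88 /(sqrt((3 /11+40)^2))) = 2904 /443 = 6.56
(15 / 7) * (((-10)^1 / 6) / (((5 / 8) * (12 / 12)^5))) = -40 / 7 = -5.71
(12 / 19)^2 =144 / 361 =0.40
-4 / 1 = -4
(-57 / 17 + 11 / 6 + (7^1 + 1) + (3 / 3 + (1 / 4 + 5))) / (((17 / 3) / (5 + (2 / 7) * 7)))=18179 / 1156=15.73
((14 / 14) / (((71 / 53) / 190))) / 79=10070 / 5609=1.80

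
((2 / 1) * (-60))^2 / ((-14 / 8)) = -57600 / 7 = -8228.57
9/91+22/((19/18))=36207/1729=20.94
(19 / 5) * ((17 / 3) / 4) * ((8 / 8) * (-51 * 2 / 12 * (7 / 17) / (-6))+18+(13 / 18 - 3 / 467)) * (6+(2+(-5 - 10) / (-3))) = 1362394943 / 1008720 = 1350.62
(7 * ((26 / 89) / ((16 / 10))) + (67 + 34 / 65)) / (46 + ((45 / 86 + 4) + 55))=68458537 / 104997750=0.65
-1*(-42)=42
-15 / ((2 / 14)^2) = -735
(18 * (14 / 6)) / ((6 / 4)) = 28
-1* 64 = -64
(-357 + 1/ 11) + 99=-2837/ 11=-257.91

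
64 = 64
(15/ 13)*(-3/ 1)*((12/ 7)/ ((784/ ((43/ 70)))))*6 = -3483/ 124852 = -0.03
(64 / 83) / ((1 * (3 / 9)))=192 / 83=2.31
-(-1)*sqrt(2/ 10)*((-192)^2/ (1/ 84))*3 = 9289728*sqrt(5)/ 5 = 4154492.66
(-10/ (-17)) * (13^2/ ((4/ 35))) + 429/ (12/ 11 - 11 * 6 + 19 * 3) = 804193/ 986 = 815.61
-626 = -626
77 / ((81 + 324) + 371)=0.10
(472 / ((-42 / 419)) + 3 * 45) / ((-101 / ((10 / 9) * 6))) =1920980 / 6363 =301.90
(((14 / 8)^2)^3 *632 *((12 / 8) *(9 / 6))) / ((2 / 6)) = 250945317 / 2048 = 122531.89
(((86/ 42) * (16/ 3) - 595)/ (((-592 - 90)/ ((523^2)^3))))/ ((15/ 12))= 48583729245574546486/ 3465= 14021278281551095.67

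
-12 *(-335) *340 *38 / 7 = 51938400 / 7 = 7419771.43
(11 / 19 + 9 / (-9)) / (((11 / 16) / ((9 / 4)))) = -288 / 209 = -1.38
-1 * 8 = -8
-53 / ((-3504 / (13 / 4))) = 689 / 14016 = 0.05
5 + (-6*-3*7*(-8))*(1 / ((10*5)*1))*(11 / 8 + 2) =-1576 / 25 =-63.04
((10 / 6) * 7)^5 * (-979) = -51418915625 / 243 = -211600475.82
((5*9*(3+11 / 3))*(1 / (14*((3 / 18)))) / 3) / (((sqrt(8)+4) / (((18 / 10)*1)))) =270 / 7-135*sqrt(2) / 7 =11.30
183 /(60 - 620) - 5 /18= -3047 /5040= -0.60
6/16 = 3/8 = 0.38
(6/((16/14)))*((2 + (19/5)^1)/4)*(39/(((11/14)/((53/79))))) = 253.50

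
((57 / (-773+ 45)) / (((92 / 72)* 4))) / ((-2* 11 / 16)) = 513 / 46046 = 0.01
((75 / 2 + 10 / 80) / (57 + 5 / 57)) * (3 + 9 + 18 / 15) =566181 / 65080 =8.70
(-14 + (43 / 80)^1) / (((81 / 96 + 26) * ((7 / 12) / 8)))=-206784 / 30065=-6.88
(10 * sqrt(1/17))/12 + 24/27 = 5 * sqrt(17)/102 + 8/9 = 1.09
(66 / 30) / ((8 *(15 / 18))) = 33 / 100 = 0.33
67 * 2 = 134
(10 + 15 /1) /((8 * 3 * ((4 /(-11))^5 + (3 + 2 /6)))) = 4026275 /12859504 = 0.31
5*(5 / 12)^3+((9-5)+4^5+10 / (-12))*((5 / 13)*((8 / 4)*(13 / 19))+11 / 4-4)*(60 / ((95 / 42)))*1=-12300136295 / 623808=-19717.82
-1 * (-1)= 1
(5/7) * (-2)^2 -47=-309/7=-44.14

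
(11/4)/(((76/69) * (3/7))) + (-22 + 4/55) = -16.10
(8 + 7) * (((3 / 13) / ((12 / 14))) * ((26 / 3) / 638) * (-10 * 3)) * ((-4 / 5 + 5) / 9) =-245 / 319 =-0.77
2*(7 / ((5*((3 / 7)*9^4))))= 98 / 98415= 0.00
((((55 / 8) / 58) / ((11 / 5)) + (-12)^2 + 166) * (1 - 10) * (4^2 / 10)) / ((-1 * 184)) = 11259 / 464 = 24.27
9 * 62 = 558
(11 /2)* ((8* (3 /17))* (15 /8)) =14.56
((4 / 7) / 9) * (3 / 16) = 1 / 84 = 0.01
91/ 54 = 1.69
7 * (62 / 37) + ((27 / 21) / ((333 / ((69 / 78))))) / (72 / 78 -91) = 7114973 / 606578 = 11.73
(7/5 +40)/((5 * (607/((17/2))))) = 3519/30350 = 0.12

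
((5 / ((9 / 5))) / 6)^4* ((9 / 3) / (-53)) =-390625 / 150220656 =-0.00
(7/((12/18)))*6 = 63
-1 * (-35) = 35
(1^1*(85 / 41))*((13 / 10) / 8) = 221 / 656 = 0.34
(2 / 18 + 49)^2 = 195364 / 81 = 2411.90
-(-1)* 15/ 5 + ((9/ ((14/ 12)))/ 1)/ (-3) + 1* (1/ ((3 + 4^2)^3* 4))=82315/ 192052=0.43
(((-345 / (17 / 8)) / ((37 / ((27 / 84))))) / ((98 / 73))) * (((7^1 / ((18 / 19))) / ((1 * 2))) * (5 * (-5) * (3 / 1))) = 35888625 / 123284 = 291.11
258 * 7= 1806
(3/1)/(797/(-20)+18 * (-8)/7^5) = -1008420/13398059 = -0.08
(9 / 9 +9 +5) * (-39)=-585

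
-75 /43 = -1.74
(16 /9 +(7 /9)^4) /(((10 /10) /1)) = 14065 /6561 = 2.14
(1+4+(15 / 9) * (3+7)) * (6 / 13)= 10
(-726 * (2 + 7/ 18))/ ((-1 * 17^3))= 5203/ 14739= 0.35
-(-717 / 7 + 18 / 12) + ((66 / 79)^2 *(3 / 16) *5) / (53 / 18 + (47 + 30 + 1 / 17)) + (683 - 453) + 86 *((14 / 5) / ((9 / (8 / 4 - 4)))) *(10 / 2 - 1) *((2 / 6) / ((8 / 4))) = 295.26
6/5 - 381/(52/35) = -66363/260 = -255.24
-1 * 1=-1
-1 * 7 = -7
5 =5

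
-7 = -7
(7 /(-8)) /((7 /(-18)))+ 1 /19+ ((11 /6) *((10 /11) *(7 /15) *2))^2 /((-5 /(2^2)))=11291 /30780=0.37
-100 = -100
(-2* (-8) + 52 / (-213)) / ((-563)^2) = 3356 / 67514397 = 0.00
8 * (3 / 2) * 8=96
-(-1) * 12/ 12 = 1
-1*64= -64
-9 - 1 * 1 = -10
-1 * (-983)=983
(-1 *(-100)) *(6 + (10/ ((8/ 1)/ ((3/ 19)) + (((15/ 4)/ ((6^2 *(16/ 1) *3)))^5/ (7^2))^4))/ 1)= 3216351192873936273555338214783607111695545504530322370079559652105035192861400/ 5189866043703166810832392873111552876621262385229394907134745938493287093809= 619.74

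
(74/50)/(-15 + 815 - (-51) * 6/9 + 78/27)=333/188300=0.00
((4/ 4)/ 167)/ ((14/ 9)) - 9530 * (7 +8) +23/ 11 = -3676334227/ 25718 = -142947.91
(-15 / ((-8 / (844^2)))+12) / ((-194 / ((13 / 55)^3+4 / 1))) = -27629.92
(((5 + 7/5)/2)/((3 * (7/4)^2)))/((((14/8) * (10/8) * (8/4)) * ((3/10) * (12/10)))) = 2048/9261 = 0.22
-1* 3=-3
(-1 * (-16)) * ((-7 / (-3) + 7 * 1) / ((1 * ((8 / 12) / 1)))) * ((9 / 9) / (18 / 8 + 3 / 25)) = 22400 / 237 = 94.51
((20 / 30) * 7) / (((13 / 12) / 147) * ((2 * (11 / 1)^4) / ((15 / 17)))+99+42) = 61740 / 5101091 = 0.01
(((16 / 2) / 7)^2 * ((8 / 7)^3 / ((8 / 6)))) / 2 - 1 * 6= -88554 / 16807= -5.27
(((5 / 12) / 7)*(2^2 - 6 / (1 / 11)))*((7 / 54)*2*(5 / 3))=-775 / 486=-1.59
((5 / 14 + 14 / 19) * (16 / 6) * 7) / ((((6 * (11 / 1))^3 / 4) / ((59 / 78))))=5723 / 26629317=0.00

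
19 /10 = 1.90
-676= -676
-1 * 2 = -2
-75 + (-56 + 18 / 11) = -1423 / 11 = -129.36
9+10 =19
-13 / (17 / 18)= -234 / 17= -13.76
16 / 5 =3.20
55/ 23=2.39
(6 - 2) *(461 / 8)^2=212521 / 16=13282.56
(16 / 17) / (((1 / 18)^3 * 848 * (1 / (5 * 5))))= 145800 / 901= 161.82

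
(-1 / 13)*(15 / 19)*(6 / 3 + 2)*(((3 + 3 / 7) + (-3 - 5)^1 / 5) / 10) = -384 / 8645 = -0.04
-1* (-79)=79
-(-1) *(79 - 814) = -735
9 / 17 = 0.53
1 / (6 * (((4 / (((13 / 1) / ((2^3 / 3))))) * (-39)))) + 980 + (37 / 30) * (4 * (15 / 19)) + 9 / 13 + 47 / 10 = 234578509 / 237120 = 989.28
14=14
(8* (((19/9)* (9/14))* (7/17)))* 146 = 11096/17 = 652.71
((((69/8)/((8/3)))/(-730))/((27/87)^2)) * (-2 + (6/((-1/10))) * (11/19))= 6750707/3994560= 1.69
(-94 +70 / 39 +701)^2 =563730049 / 1521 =370631.20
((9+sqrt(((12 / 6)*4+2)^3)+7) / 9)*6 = 31.75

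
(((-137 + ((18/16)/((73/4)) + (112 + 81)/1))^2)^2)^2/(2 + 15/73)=20144174272914118099951687890625/455329577363101952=44240864802969.24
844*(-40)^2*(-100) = -135040000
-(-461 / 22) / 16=461 / 352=1.31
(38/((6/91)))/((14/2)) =247/3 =82.33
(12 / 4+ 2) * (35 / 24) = 175 / 24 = 7.29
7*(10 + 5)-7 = 98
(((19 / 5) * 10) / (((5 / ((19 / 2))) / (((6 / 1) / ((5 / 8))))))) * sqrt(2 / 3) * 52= 300352 * sqrt(6) / 25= 29428.37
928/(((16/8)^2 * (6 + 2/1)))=29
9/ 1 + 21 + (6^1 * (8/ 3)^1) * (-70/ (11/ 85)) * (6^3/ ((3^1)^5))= -7662.93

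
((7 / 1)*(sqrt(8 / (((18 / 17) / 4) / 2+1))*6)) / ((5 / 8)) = 192*sqrt(2618) / 55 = 178.62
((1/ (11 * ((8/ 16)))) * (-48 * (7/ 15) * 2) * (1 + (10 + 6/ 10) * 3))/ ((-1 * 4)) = 18368/ 275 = 66.79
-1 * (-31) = 31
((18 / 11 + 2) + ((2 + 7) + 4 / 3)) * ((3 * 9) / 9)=461 / 11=41.91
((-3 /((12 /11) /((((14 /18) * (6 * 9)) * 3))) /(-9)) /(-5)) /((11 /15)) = -21 /2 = -10.50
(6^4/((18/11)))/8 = 99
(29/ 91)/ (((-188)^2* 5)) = 0.00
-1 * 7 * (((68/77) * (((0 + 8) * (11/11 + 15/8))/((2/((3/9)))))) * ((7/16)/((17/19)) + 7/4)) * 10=-23345/44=-530.57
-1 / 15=-0.07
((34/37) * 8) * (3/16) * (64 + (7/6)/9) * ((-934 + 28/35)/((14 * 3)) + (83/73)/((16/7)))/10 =-156828752869/816782400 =-192.01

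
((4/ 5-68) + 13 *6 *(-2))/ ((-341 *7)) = 36/ 385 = 0.09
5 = 5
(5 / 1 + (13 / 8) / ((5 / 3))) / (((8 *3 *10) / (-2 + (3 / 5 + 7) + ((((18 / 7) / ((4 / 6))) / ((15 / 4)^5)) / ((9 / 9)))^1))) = 65935559 / 472500000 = 0.14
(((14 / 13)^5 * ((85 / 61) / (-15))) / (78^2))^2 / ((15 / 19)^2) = 1886103056186944 / 2403126589552956592875225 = 0.00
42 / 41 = 1.02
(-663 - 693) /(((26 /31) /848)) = -17823264 /13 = -1371020.31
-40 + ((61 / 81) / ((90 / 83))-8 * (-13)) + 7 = 522653 / 7290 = 71.69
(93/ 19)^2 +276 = 108285/ 361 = 299.96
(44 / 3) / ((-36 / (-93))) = 341 / 9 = 37.89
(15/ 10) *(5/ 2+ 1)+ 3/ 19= 411/ 76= 5.41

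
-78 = -78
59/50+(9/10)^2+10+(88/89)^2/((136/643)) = 223696143/13465700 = 16.61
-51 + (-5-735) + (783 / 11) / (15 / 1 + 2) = -147134 / 187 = -786.81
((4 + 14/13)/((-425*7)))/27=-22/348075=-0.00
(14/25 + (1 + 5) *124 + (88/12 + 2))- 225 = 39667/75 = 528.89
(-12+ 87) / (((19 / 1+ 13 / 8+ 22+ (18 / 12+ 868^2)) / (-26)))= -3120 / 1205549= -0.00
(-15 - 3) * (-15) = 270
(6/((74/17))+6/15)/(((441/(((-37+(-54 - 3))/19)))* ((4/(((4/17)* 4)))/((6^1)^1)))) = -35344/1254855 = -0.03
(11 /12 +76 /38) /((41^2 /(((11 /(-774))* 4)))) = -385 /3903282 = -0.00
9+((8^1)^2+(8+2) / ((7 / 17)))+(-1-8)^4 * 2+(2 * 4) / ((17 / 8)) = 1573543 / 119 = 13223.05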